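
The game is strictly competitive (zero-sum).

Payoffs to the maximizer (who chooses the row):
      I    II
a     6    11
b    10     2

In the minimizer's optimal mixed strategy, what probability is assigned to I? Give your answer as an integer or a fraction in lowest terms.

9/13

Row minima are 6 and 2, so the maximizer's maximin is 6; column maxima are 10 and 11, so the minimizer's minimax is 10. These differ, so the equilibrium is in mixed strategies.
Let the minimizer play I with probability q. The maximizer is indifferent when 6q + 11(1−q) = 10q + 2(1−q), giving q = 9/13.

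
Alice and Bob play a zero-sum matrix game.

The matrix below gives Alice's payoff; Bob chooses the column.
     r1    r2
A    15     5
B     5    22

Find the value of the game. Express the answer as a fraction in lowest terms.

305/27

Row minima are 5 and 5, so Alice's maximin is 5; column maxima are 15 and 22, so Bob's minimax is 15. These differ, so the equilibrium is in mixed strategies.
Let Alice play A with probability p. Bob is indifferent when 15p + 5(1−p) = 5p + 22(1−p), giving p = 17/27.
Let Bob play r1 with probability q. Alice is indifferent when 15q + 5(1−q) = 5q + 22(1−q), giving q = 17/27.
The value is 15·(17/27) + (5)·(10/27) = 305/27.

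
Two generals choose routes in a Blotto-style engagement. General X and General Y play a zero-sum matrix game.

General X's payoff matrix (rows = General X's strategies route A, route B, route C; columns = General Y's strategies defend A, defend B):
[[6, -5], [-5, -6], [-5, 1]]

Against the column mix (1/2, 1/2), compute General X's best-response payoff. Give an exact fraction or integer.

1/2

route A: (6)·(1/2) + (-5)·(1/2) = 1/2.
route B: (-5)·(1/2) + (-6)·(1/2) = -11/2.
route C: (-5)·(1/2) + (1)·(1/2) = -2.
The best pure response is route A with expected payoff 1/2.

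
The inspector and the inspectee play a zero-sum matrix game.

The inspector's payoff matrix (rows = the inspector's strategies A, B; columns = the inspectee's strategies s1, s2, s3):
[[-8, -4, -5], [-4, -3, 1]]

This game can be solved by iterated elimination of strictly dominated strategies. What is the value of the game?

-4

Row A is strictly dominated by row B (-4>-8, -3>-4, 1>-5); eliminate A.
Column s3 is strictly dominated by s1 for the inspectee (-4<1); eliminate s3.
Column s2 is strictly dominated by s1 for the inspectee (-4<-3); eliminate s2.
Only (B, s1) remains, with payoff -4.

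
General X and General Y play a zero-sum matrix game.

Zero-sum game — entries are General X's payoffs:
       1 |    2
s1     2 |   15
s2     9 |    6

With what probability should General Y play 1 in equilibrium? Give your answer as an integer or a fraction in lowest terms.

Row minima are 2 and 6, so General X's maximin is 6; column maxima are 9 and 15, so General Y's minimax is 9. These differ, so the equilibrium is in mixed strategies.
Let General Y play 1 with probability q. General X is indifferent when 2q + 15(1−q) = 9q + 6(1−q), giving q = 9/16.

9/16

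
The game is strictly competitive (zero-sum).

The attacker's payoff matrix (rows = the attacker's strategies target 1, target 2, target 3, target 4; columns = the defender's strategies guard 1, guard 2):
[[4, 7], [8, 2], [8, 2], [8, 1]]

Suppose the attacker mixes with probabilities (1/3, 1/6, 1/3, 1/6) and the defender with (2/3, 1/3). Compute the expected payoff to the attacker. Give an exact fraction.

101/18

Against (2/3, 1/3), each row's expected payoff is target 1: 5; target 2: 6; target 3: 6; target 4: 17/3.
Taking the (1/3, 1/6, 1/3, 1/6)-weighted average: (1/3)·(5) + (1/6)·(6) + (1/3)·(6) + (1/6)·(17/3) = 101/18.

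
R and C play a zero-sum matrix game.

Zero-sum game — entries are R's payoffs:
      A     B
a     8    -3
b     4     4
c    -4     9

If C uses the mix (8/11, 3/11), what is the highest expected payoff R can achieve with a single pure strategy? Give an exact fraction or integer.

a: (8)·(8/11) + (-3)·(3/11) = 5.
b: (4)·(8/11) + (4)·(3/11) = 4.
c: (-4)·(8/11) + (9)·(3/11) = -5/11.
The best pure response is a with expected payoff 5.

5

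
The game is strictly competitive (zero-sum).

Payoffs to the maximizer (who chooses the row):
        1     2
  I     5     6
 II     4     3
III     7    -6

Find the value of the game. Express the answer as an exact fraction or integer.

Row II is strictly dominated by row I, so the maximizer never plays it.
The remaining 2×2 game on (I, III) × (1, 2) has no saddle point. Let the maximizer play I with probability p; indifference gives 5p + 7(1−p) = 6p − 6(1−p), so p = 13/14.
Similarly the minimizer's optimal q on 1 is 6/7, and the value is 5·(6/7) + (6)·(1/7) = 36/7.

36/7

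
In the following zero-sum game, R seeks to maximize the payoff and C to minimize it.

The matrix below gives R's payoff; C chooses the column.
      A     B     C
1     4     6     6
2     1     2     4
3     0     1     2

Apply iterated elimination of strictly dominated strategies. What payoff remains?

Row 2 is strictly dominated by row 1 (4>1, 6>2, 6>4); eliminate 2.
Row 3 is strictly dominated by row 1 (4>0, 6>1, 6>2); eliminate 3.
Column C is strictly dominated by A for C (4<6); eliminate C.
Column B is strictly dominated by A for C (4<6); eliminate B.
Only (1, A) remains, with payoff 4.

4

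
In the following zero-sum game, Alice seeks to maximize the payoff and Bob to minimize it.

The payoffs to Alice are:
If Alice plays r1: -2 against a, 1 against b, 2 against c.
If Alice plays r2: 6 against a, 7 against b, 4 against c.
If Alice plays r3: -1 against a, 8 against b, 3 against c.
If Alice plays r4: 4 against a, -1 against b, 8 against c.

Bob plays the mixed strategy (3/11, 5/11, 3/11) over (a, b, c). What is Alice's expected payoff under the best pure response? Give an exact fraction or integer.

r1: (-2)·(3/11) + (1)·(5/11) + (2)·(3/11) = 5/11.
r2: (6)·(3/11) + (7)·(5/11) + (4)·(3/11) = 65/11.
r3: (-1)·(3/11) + (8)·(5/11) + (3)·(3/11) = 46/11.
r4: (4)·(3/11) + (-1)·(5/11) + (8)·(3/11) = 31/11.
The best pure response is r2 with expected payoff 65/11.

65/11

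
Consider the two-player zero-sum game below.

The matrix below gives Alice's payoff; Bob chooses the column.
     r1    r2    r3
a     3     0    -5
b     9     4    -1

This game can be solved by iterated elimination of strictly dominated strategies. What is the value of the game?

-1

Column r1 is strictly dominated by r2 for Bob (0<3, 4<9); eliminate r1.
Column r2 is strictly dominated by r3 for Bob (-5<0, -1<4); eliminate r2.
Row a is strictly dominated by row b (-1>-5); eliminate a.
Only (b, r3) remains, with payoff -1.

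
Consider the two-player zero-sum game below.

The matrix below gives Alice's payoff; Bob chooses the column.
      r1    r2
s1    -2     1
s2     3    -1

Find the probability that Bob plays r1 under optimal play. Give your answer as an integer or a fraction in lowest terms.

Row minima are -2 and -1, so Alice's maximin is -1; column maxima are 3 and 1, so Bob's minimax is 1. These differ, so the equilibrium is in mixed strategies.
Let Bob play r1 with probability q. Alice is indifferent when −2q + (1−q) = 3q − (1−q), giving q = 2/7.

2/7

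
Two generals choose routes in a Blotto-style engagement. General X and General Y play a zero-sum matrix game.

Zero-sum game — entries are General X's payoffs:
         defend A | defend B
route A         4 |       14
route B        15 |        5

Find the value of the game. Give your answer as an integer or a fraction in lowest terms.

Row minima are 4 and 5, so General X's maximin is 5; column maxima are 15 and 14, so General Y's minimax is 14. These differ, so the equilibrium is in mixed strategies.
Let General X play route A with probability p. General Y is indifferent when 4p + 15(1−p) = 14p + 5(1−p), giving p = 1/2.
Let General Y play defend A with probability q. General X is indifferent when 4q + 14(1−q) = 15q + 5(1−q), giving q = 9/20.
The value is 4·(9/20) + (14)·(11/20) = 19/2.

19/2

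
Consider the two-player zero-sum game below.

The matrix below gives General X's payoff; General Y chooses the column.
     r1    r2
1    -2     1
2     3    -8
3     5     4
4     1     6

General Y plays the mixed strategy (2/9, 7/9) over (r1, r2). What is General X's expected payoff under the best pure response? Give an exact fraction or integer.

44/9

1: (-2)·(2/9) + (1)·(7/9) = 1/3.
2: (3)·(2/9) + (-8)·(7/9) = -50/9.
3: (5)·(2/9) + (4)·(7/9) = 38/9.
4: (1)·(2/9) + (6)·(7/9) = 44/9.
The best pure response is 4 with expected payoff 44/9.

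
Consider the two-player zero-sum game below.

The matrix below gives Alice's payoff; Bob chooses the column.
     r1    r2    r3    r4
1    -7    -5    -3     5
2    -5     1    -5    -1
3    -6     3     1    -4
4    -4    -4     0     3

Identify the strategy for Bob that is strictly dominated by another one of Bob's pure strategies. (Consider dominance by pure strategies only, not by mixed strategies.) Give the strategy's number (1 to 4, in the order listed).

Bob prefers columns that give Alice less. Compare r4 with r1: -7 < 5, -5 < -1, -6 < -4, -4 < 3.
So r1 strictly dominates r4 for Bob; r4 is strictly dominated.

4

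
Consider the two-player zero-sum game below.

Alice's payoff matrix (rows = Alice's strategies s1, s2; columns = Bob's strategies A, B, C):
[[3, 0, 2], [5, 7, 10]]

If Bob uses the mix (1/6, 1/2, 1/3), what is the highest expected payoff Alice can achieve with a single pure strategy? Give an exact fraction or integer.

23/3

s1: (3)·(1/6) + (0)·(1/2) + (2)·(1/3) = 7/6.
s2: (5)·(1/6) + (7)·(1/2) + (10)·(1/3) = 23/3.
The best pure response is s2 with expected payoff 23/3.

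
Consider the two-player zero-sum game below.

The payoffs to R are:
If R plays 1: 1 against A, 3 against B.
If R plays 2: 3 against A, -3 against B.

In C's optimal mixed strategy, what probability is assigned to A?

Row minima are 1 and -3, so R's maximin is 1; column maxima are 3 and 3, so C's minimax is 3. These differ, so the equilibrium is in mixed strategies.
Let C play A with probability q. R is indifferent when q + 3(1−q) = 3q − 3(1−q), giving q = 3/4.

3/4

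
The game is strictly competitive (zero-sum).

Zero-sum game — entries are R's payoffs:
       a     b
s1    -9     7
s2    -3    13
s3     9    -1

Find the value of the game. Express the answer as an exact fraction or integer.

Row s1 is strictly dominated by row s2, so R never plays it.
The remaining 2×2 game on (s2, s3) × (a, b) has no saddle point. Let R play s2 with probability p; indifference gives −3p + 9(1−p) = 13p − (1−p), so p = 5/13.
Similarly C's optimal q on a is 7/13, and the value is -3·(7/13) + (13)·(6/13) = 57/13.

57/13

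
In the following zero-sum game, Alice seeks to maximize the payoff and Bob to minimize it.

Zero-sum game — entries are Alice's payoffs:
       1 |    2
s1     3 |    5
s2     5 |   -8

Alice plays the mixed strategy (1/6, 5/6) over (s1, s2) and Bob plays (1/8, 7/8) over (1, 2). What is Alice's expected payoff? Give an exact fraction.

Against (1/8, 7/8), each row's expected payoff is s1: 19/4; s2: -51/8.
Taking the (1/6, 5/6)-weighted average: (1/6)·(19/4) + (5/6)·(-51/8) = -217/48.

-217/48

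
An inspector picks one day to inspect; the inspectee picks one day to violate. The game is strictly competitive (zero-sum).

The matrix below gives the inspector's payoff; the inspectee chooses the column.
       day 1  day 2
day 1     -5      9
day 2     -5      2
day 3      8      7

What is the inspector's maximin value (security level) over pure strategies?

7

The worst-case payoff for each row is day 1: -5, day 2: -5, day 3: 7.
The best of these is 7.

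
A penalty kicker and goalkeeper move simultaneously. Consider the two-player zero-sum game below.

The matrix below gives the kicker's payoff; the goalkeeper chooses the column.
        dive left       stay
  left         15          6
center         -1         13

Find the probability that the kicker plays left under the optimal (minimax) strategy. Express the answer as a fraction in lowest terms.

14/23

Row minima are 6 and -1, so the kicker's maximin is 6; column maxima are 15 and 13, so the goalkeeper's minimax is 13. These differ, so the equilibrium is in mixed strategies.
Let the kicker play left with probability p. The goalkeeper is indifferent when 15p − (1−p) = 6p + 13(1−p), giving p = 14/23.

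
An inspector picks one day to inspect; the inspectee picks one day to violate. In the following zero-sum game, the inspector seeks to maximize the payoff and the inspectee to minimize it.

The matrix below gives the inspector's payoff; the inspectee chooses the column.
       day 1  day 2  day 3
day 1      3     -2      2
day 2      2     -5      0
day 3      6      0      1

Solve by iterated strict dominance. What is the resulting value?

Column day 1 is strictly dominated by day 2 for the inspectee (-2<3, -5<2, 0<6); eliminate day 1.
Column day 3 is strictly dominated by day 2 for the inspectee (-2<2, -5<0, 0<1); eliminate day 3.
Row day 1 is strictly dominated by row day 3 (0>-2); eliminate day 1.
Row day 2 is strictly dominated by row day 3 (0>-5); eliminate day 2.
Only (day 3, day 2) remains, with payoff 0.

0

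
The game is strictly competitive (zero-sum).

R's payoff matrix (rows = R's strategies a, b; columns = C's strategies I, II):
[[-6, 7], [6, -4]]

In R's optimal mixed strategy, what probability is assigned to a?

Row minima are -6 and -4, so R's maximin is -4; column maxima are 6 and 7, so C's minimax is 6. These differ, so the equilibrium is in mixed strategies.
Let R play a with probability p. C is indifferent when −6p + 6(1−p) = 7p − 4(1−p), giving p = 10/23.

10/23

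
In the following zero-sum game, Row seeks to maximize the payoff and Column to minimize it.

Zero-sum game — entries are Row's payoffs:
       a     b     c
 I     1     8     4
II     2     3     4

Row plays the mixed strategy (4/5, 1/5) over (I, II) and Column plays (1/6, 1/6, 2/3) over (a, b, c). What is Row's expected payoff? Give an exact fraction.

Against (1/6, 1/6, 2/3), each row's expected payoff is I: 25/6; II: 7/2.
Taking the (4/5, 1/5)-weighted average: (4/5)·(25/6) + (1/5)·(7/2) = 121/30.

121/30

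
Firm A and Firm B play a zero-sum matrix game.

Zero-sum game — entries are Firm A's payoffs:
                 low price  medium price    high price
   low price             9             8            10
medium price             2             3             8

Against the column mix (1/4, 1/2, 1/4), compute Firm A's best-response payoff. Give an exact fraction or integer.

low price: (9)·(1/4) + (8)·(1/2) + (10)·(1/4) = 35/4.
medium price: (2)·(1/4) + (3)·(1/2) + (8)·(1/4) = 4.
The best pure response is low price with expected payoff 35/4.

35/4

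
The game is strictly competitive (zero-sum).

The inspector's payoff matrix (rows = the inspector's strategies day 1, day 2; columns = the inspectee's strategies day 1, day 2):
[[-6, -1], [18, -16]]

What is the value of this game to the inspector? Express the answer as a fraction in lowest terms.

Row minima are -6 and -16, so the inspector's maximin is -6; column maxima are 18 and -1, so the inspectee's minimax is -1. These differ, so the equilibrium is in mixed strategies.
Let the inspector play day 1 with probability p. The inspectee is indifferent when −6p + 18(1−p) = −p − 16(1−p), giving p = 34/39.
Let the inspectee play day 1 with probability q. The inspector is indifferent when −6q − (1−q) = 18q − 16(1−q), giving q = 5/13.
The value is -6·(5/13) + (-1)·(8/13) = -38/13.

-38/13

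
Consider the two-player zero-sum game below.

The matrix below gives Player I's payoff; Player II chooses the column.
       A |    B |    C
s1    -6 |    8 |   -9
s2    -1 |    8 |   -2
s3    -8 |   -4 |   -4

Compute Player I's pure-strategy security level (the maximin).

The worst-case payoff for each row is s1: -9, s2: -2, s3: -8.
The best of these is -2.

-2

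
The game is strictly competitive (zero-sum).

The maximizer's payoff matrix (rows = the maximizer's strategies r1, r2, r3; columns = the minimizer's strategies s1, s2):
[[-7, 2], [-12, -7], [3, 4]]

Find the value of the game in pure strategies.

Row minima: -7, -12, 3 → the maximizer's maximin is 3.
Column maxima: 3, 4 → the minimizer's minimax is 3.
They coincide at (r3, s1), so the value is 3.

3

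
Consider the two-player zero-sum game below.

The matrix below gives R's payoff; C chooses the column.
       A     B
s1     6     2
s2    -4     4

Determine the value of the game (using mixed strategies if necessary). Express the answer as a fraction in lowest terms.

Row minima are 2 and -4, so R's maximin is 2; column maxima are 6 and 4, so C's minimax is 4. These differ, so the equilibrium is in mixed strategies.
Let R play s1 with probability p. C is indifferent when 6p − 4(1−p) = 2p + 4(1−p), giving p = 2/3.
Let C play A with probability q. R is indifferent when 6q + 2(1−q) = −4q + 4(1−q), giving q = 1/6.
The value is 6·(1/6) + (2)·(5/6) = 8/3.

8/3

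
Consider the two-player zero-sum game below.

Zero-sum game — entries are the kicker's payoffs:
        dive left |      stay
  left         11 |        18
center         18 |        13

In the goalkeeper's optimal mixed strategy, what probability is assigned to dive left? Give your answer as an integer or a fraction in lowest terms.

Row minima are 11 and 13, so the kicker's maximin is 13; column maxima are 18 and 18, so the goalkeeper's minimax is 18. These differ, so the equilibrium is in mixed strategies.
Let the goalkeeper play dive left with probability q. The kicker is indifferent when 11q + 18(1−q) = 18q + 13(1−q), giving q = 5/12.

5/12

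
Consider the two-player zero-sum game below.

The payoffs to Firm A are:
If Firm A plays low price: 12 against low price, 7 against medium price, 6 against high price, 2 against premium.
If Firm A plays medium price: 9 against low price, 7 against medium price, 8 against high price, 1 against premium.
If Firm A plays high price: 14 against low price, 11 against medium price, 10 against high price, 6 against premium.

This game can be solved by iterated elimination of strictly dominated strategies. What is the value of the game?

Column medium price is strictly dominated by premium for Firm B (2<7, 1<7, 6<11); eliminate medium price.
Column high price is strictly dominated by premium for Firm B (2<6, 1<8, 6<10); eliminate high price.
Row low price is strictly dominated by row high price (14>12, 6>2); eliminate low price.
Row medium price is strictly dominated by row high price (14>9, 6>1); eliminate medium price.
Column low price is strictly dominated by premium for Firm B (6<14); eliminate low price.
Only (high price, premium) remains, with payoff 6.

6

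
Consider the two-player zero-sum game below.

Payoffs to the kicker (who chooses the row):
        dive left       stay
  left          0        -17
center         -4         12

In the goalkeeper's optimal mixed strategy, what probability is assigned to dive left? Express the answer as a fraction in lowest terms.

29/33

Row minima are -17 and -4, so the kicker's maximin is -4; column maxima are 0 and 12, so the goalkeeper's minimax is 0. These differ, so the equilibrium is in mixed strategies.
Let the goalkeeper play dive left with probability q. The kicker is indifferent when −17(1−q) = −4q + 12(1−q), giving q = 29/33.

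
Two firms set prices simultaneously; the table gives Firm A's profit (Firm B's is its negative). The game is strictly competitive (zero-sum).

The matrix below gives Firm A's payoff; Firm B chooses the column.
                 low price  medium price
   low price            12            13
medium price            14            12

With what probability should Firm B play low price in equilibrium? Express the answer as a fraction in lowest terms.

1/3

Row minima are 12 and 12, so Firm A's maximin is 12; column maxima are 14 and 13, so Firm B's minimax is 13. These differ, so the equilibrium is in mixed strategies.
Let Firm B play low price with probability q. Firm A is indifferent when 12q + 13(1−q) = 14q + 12(1−q), giving q = 1/3.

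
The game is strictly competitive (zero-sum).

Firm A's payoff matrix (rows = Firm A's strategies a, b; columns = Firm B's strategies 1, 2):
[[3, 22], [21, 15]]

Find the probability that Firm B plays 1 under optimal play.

Row minima are 3 and 15, so Firm A's maximin is 15; column maxima are 21 and 22, so Firm B's minimax is 21. These differ, so the equilibrium is in mixed strategies.
Let Firm B play 1 with probability q. Firm A is indifferent when 3q + 22(1−q) = 21q + 15(1−q), giving q = 7/25.

7/25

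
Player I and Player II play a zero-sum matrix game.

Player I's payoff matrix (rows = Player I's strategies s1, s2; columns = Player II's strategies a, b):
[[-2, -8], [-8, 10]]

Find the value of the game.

Row minima are -8 and -8, so Player I's maximin is -8; column maxima are -2 and 10, so Player II's minimax is -2. These differ, so the equilibrium is in mixed strategies.
Let Player I play s1 with probability p. Player II is indifferent when −2p − 8(1−p) = −8p + 10(1−p), giving p = 3/4.
Let Player II play a with probability q. Player I is indifferent when −2q − 8(1−q) = −8q + 10(1−q), giving q = 3/4.
The value is -2·(3/4) + (-8)·(1/4) = -7/2.

-7/2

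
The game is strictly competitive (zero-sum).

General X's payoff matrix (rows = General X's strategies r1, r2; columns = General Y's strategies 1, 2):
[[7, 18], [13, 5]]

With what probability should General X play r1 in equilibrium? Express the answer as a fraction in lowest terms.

8/19

Row minima are 7 and 5, so General X's maximin is 7; column maxima are 13 and 18, so General Y's minimax is 13. These differ, so the equilibrium is in mixed strategies.
Let General X play r1 with probability p. General Y is indifferent when 7p + 13(1−p) = 18p + 5(1−p), giving p = 8/19.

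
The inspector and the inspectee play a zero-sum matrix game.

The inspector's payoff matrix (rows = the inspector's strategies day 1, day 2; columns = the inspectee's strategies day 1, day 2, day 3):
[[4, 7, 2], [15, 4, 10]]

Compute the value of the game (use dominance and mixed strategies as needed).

62/11

Column day 1 is strictly dominated by day 3 for the inspectee (it gives the inspector more in every row).
The remaining 2×2 game on (day 1, day 2) × (day 2, day 3) has no saddle point. Let the inspector play day 1 with probability p; indifference gives 7p + 4(1−p) = 2p + 10(1−p), so p = 6/11.
Similarly the inspectee's optimal q on day 2 is 8/11, and the value is 7·(8/11) + (2)·(3/11) = 62/11.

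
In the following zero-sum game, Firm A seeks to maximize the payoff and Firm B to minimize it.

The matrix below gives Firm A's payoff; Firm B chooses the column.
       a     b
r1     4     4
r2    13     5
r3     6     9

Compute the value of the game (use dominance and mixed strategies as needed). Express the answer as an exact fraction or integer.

87/11

Row r1 is strictly dominated by row r3, so Firm A never plays it.
The remaining 2×2 game on (r2, r3) × (a, b) has no saddle point. Let Firm A play r2 with probability p; indifference gives 13p + 6(1−p) = 5p + 9(1−p), so p = 3/11.
Similarly Firm B's optimal q on a is 4/11, and the value is 13·(4/11) + (5)·(7/11) = 87/11.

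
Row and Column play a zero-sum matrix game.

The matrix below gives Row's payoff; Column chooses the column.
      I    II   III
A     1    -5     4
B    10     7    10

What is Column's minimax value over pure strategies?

The worst case (largest entry) in each column is I: 10, II: 7, III: 10.
The best (smallest) of these is 7.

7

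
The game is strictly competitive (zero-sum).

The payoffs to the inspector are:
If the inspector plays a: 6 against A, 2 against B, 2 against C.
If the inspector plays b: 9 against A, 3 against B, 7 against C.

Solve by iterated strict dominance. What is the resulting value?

Row a is strictly dominated by row b (9>6, 3>2, 7>2); eliminate a.
Column C is strictly dominated by B for the inspectee (3<7); eliminate C.
Column A is strictly dominated by B for the inspectee (3<9); eliminate A.
Only (b, B) remains, with payoff 3.

3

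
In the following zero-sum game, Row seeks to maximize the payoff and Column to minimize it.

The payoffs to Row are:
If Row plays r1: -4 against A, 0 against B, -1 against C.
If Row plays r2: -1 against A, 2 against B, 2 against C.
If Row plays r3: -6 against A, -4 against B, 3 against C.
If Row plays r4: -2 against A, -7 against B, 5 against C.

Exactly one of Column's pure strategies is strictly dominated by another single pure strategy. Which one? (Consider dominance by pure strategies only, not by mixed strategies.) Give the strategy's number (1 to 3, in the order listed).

Column prefers columns that give Row less. Compare C with A: -4 < -1, -1 < 2, -6 < 3, -2 < 5.
So A strictly dominates C for Column; C is strictly dominated.

3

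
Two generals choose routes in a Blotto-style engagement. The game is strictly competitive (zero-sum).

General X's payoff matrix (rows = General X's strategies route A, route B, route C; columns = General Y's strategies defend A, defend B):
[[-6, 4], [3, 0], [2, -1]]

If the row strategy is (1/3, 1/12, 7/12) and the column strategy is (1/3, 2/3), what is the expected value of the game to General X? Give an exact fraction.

11/36

Against (1/3, 2/3), each row's expected payoff is route A: 2/3; route B: 1; route C: 0.
Taking the (1/3, 1/12, 7/12)-weighted average: (1/3)·(2/3) + (1/12)·(1) + (7/12)·(0) = 11/36.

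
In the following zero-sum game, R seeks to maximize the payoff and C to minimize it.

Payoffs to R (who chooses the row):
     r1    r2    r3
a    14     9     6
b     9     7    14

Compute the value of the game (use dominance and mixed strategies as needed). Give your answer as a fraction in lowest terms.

Column r1 is strictly dominated by r2 for C (it gives R more in every row).
The remaining 2×2 game on (a, b) × (r2, r3) has no saddle point. Let R play a with probability p; indifference gives 9p + 7(1−p) = 6p + 14(1−p), so p = 7/10.
Similarly C's optimal q on r2 is 4/5, and the value is 9·(4/5) + (6)·(1/5) = 42/5.

42/5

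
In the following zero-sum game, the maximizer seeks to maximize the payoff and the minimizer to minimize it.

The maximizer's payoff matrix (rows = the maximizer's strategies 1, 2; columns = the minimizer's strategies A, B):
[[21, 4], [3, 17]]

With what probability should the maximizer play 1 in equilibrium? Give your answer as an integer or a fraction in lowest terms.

Row minima are 4 and 3, so the maximizer's maximin is 4; column maxima are 21 and 17, so the minimizer's minimax is 17. These differ, so the equilibrium is in mixed strategies.
Let the maximizer play 1 with probability p. The minimizer is indifferent when 21p + 3(1−p) = 4p + 17(1−p), giving p = 14/31.

14/31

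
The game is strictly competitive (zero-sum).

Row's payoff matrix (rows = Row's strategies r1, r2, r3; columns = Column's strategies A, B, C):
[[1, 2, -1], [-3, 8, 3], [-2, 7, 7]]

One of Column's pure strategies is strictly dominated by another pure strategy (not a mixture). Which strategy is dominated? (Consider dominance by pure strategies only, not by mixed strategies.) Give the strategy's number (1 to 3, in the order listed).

Column prefers columns that give Row less. Compare B with A: 1 < 2, -3 < 8, -2 < 7.
So A strictly dominates B for Column; B is strictly dominated.

2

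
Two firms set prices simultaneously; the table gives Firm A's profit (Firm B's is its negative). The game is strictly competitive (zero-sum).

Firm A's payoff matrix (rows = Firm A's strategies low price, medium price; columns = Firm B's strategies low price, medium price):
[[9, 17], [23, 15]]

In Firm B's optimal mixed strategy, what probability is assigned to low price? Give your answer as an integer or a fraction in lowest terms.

Row minima are 9 and 15, so Firm A's maximin is 15; column maxima are 23 and 17, so Firm B's minimax is 17. These differ, so the equilibrium is in mixed strategies.
Let Firm B play low price with probability q. Firm A is indifferent when 9q + 17(1−q) = 23q + 15(1−q), giving q = 1/8.

1/8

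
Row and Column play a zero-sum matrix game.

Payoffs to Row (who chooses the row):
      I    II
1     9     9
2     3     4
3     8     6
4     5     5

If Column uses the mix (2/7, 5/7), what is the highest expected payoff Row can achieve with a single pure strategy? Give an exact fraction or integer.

9

1: (9)·(2/7) + (9)·(5/7) = 9.
2: (3)·(2/7) + (4)·(5/7) = 26/7.
3: (8)·(2/7) + (6)·(5/7) = 46/7.
4: (5)·(2/7) + (5)·(5/7) = 5.
The best pure response is 1 with expected payoff 9.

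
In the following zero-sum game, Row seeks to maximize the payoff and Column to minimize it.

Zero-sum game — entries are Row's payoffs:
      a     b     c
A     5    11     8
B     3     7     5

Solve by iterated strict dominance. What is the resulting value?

5

Column b is strictly dominated by a for Column (5<11, 3<7); eliminate b.
Row B is strictly dominated by row A (5>3, 8>5); eliminate B.
Column c is strictly dominated by a for Column (5<8); eliminate c.
Only (A, a) remains, with payoff 5.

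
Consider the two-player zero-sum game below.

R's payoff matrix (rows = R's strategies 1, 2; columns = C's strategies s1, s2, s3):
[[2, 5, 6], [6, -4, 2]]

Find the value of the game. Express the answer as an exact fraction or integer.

38/13

Column s3 is strictly dominated by s2 for C (it gives R more in every row).
The remaining 2×2 game on (1, 2) × (s1, s2) has no saddle point. Let R play 1 with probability p; indifference gives 2p + 6(1−p) = 5p − 4(1−p), so p = 10/13.
Similarly C's optimal q on s1 is 9/13, and the value is 2·(9/13) + (5)·(4/13) = 38/13.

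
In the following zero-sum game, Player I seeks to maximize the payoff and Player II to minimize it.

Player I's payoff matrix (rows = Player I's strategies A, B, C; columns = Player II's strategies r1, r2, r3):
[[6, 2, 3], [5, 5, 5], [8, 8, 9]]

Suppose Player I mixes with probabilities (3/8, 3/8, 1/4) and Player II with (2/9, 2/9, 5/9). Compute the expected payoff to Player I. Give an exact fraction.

Against (2/9, 2/9, 5/9), each row's expected payoff is A: 31/9; B: 5; C: 77/9.
Taking the (3/8, 3/8, 1/4)-weighted average: (3/8)·(31/9) + (3/8)·(5) + (1/4)·(77/9) = 191/36.

191/36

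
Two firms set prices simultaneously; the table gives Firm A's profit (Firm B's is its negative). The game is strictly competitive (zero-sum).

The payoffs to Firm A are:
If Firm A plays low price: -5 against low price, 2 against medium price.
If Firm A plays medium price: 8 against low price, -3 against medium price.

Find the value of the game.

1/18

Row minima are -5 and -3, so Firm A's maximin is -3; column maxima are 8 and 2, so Firm B's minimax is 2. These differ, so the equilibrium is in mixed strategies.
Let Firm A play low price with probability p. Firm B is indifferent when −5p + 8(1−p) = 2p − 3(1−p), giving p = 11/18.
Let Firm B play low price with probability q. Firm A is indifferent when −5q + 2(1−q) = 8q − 3(1−q), giving q = 5/18.
The value is -5·(5/18) + (2)·(13/18) = 1/18.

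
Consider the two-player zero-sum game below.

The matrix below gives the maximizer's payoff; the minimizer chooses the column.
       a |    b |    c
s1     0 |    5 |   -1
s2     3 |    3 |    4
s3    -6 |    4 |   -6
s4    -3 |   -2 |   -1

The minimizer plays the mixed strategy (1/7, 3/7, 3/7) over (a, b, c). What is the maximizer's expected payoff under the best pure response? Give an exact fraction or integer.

24/7

s1: (0)·(1/7) + (5)·(3/7) + (-1)·(3/7) = 12/7.
s2: (3)·(1/7) + (3)·(3/7) + (4)·(3/7) = 24/7.
s3: (-6)·(1/7) + (4)·(3/7) + (-6)·(3/7) = -12/7.
s4: (-3)·(1/7) + (-2)·(3/7) + (-1)·(3/7) = -12/7.
The best pure response is s2 with expected payoff 24/7.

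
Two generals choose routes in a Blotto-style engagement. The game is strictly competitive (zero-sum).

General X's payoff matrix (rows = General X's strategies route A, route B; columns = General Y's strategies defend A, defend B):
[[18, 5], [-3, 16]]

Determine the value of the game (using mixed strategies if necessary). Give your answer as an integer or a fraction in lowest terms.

Row minima are 5 and -3, so General X's maximin is 5; column maxima are 18 and 16, so General Y's minimax is 16. These differ, so the equilibrium is in mixed strategies.
Let General X play route A with probability p. General Y is indifferent when 18p − 3(1−p) = 5p + 16(1−p), giving p = 19/32.
Let General Y play defend A with probability q. General X is indifferent when 18q + 5(1−q) = −3q + 16(1−q), giving q = 11/32.
The value is 18·(11/32) + (5)·(21/32) = 303/32.

303/32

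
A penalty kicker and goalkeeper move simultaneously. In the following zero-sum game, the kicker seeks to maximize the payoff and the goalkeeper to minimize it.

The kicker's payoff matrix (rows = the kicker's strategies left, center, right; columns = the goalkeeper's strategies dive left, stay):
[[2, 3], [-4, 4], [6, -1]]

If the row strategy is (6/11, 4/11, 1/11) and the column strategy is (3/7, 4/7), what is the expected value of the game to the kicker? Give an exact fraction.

Against (3/7, 4/7), each row's expected payoff is left: 18/7; center: 4/7; right: 2.
Taking the (6/11, 4/11, 1/11)-weighted average: (6/11)·(18/7) + (4/11)·(4/7) + (1/11)·(2) = 138/77.

138/77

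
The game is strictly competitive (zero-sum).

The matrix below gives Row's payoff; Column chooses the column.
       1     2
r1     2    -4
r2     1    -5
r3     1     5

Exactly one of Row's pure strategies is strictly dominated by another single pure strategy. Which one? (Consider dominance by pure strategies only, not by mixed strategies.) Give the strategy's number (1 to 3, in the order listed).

2

Compare r2 with r1: 2 > 1, -4 > -5.
So r1 strictly dominates r2 for Row; r2 is strictly dominated.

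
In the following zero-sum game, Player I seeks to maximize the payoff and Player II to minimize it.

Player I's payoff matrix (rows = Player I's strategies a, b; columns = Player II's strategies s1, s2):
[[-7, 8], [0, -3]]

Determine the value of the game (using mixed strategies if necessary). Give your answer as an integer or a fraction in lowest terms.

Row minima are -7 and -3, so Player I's maximin is -3; column maxima are 0 and 8, so Player II's minimax is 0. These differ, so the equilibrium is in mixed strategies.
Let Player I play a with probability p. Player II is indifferent when −7p = 8p − 3(1−p), giving p = 1/6.
Let Player II play s1 with probability q. Player I is indifferent when −7q + 8(1−q) = −3(1−q), giving q = 11/18.
The value is -7·(11/18) + (8)·(7/18) = -7/6.

-7/6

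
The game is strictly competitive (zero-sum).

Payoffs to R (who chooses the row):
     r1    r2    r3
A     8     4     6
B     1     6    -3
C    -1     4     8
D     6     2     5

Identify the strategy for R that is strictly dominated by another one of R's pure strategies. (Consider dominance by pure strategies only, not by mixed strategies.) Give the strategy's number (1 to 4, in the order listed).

Compare D with A: 8 > 6, 4 > 2, 6 > 5.
So A strictly dominates D for R; D is strictly dominated.

4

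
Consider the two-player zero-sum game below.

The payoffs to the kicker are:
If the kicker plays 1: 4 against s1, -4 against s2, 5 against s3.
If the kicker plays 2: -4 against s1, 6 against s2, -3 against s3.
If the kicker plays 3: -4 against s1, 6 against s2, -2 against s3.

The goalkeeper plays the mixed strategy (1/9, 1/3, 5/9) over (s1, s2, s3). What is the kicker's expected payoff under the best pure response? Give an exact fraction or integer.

1: (4)·(1/9) + (-4)·(1/3) + (5)·(5/9) = 17/9.
2: (-4)·(1/9) + (6)·(1/3) + (-3)·(5/9) = -1/9.
3: (-4)·(1/9) + (6)·(1/3) + (-2)·(5/9) = 4/9.
The best pure response is 1 with expected payoff 17/9.

17/9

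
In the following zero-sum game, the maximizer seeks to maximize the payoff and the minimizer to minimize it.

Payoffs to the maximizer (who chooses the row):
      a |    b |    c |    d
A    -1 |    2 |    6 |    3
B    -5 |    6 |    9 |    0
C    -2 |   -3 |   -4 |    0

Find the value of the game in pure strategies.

-1

Row minima: -1, -5, -4 → the maximizer's maximin is -1.
Column maxima: -1, 6, 9, 3 → the minimizer's minimax is -1.
They coincide at (A, a), so the value is -1.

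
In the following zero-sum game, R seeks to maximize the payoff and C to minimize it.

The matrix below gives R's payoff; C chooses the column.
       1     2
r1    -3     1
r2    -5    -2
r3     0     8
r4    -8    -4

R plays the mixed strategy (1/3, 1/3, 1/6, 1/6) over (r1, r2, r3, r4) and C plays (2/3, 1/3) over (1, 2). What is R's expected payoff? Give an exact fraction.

Against (2/3, 1/3), each row's expected payoff is r1: -5/3; r2: -4; r3: 8/3; r4: -20/3.
Taking the (1/3, 1/3, 1/6, 1/6)-weighted average: (1/3)·(-5/3) + (1/3)·(-4) + (1/6)·(8/3) + (1/6)·(-20/3) = -23/9.

-23/9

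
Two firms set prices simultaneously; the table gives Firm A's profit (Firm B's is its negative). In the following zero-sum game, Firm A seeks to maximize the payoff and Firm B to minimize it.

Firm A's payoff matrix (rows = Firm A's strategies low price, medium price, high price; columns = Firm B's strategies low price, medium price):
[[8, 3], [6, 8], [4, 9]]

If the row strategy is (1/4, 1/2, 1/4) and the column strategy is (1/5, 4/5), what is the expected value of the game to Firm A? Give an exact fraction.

Against (1/5, 4/5), each row's expected payoff is low price: 4; medium price: 38/5; high price: 8.
Taking the (1/4, 1/2, 1/4)-weighted average: (1/4)·(4) + (1/2)·(38/5) + (1/4)·(8) = 34/5.

34/5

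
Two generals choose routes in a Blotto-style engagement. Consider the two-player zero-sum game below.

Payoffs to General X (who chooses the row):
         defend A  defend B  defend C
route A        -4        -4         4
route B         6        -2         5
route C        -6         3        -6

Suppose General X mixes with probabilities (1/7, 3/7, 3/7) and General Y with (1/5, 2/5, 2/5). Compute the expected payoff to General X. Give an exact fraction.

-4/35

Against (1/5, 2/5, 2/5), each row's expected payoff is route A: -4/5; route B: 12/5; route C: -12/5.
Taking the (1/7, 3/7, 3/7)-weighted average: (1/7)·(-4/5) + (3/7)·(12/5) + (3/7)·(-12/5) = -4/35.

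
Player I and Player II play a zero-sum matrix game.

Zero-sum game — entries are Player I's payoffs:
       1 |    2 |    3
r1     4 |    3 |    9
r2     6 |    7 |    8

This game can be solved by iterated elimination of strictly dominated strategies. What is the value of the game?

Column 3 is strictly dominated by 1 for Player II (4<9, 6<8); eliminate 3.
Row r1 is strictly dominated by row r2 (6>4, 7>3); eliminate r1.
Column 2 is strictly dominated by 1 for Player II (6<7); eliminate 2.
Only (r2, 1) remains, with payoff 6.

6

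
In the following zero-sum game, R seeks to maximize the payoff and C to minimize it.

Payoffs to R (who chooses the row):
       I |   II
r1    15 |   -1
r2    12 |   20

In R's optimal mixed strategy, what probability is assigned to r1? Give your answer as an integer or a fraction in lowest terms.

1/3

Row minima are -1 and 12, so R's maximin is 12; column maxima are 15 and 20, so C's minimax is 15. These differ, so the equilibrium is in mixed strategies.
Let R play r1 with probability p. C is indifferent when 15p + 12(1−p) = −p + 20(1−p), giving p = 1/3.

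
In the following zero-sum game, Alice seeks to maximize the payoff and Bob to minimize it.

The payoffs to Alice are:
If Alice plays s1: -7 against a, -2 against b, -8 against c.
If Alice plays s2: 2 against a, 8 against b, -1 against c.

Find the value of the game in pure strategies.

-1

Row minima: -8, -1 → Alice's maximin is -1.
Column maxima: 2, 8, -1 → Bob's minimax is -1.
They coincide at (s2, c), so the value is -1.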